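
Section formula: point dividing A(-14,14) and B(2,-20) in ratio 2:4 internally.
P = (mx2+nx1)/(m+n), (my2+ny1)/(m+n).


Px = (2*2 + 4*(-14))/6 = -52/6 = -8.6667
Py = (2*(-20) + 4*14)/6 = 16/6 = 2.6667

P = (-8.6667, 2.6667)


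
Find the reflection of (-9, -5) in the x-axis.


Reflection rule for x-axis: (x, -y)
(-9, -5) -> (-9, 5)

(-9, 5)


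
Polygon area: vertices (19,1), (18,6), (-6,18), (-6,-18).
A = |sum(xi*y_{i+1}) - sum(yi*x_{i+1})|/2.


sum(xi*y_{i+1}) = 19*6 + 18*18 - 6*(-18) - 6*1 = 540
sum(yi*x_{i+1}) = 1*18 + 6*(-6) + 18*(-6) - 18*19 = -468
Area = |540 + 468|/2 = 1008/2 = 504.0000

504.0000 sq units


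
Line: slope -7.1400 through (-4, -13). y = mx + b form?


y + 13 = -7.1400(x + 4)
y = -7.1400x - 13 + 7.1400*(-4)
y = -7.1400x - 41.5600

y = -7.1400x - 41.5600


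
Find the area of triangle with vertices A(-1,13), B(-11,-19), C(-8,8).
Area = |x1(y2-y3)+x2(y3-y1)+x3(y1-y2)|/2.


-1*(-19-8) = 27
-11*(8-13) = 55
-8*(13+ 19) = -256
sum = -174
Area = |-174|/2 = 87.0000

87.0000 sq units


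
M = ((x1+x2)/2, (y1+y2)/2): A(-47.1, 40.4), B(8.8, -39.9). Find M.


Mx = (-47.1 + 8.8)/2 = -38.3/2 = -19.1500
My = (40.4 - 39.9)/2 = 0.5/2 = 0.2500

(-19.1500, 0.2500)


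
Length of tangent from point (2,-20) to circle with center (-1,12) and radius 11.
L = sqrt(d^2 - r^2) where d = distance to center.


d = sqrt((2+ 1)^2 + (-20-12)^2) = sqrt(9+1024) = 32.1403
L = sqrt(1033.0000 - 121) = sqrt(912.0000) = 30.1993

30.1993


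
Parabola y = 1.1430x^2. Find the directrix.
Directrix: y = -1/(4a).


a = 1.1430
1/(4a) = 0.2187
directrix: y = -0.2187 = -0.2187

y = -0.2187


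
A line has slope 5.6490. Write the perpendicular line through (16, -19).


Perpendicular slope = -1/m1 = -1/5.6490 = -0.1770
b2 = y0 - m2*x0 = -19 + 16/5.6490 = -19 + 2.8324 = -16.1676

y = -0.1770x - 16.1676


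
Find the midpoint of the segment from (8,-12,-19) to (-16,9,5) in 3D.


Mx = (8- 16)/2 = -4.0000
My = (-12+9)/2 = -1.5000
Mz = (-19+5)/2 = -7.0000

M = (-4.0000, -1.5000, -7.0000)


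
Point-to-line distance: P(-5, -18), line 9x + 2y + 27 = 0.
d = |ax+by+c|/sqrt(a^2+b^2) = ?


|9*(-5) + 2*(-18) + 27| = |-54| = 54
sqrt(81 + 4) = sqrt(85) = 9.2195
d = 54/sqrt(85) = 5.8571

5.8571


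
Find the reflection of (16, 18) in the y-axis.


Reflection rule for y-axis: (-x, y)
(16, 18) -> (-16, 18)

(-16, 18)


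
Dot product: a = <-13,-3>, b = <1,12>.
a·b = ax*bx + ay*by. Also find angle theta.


a·b = -13*1 - 3*12 = -13 - 36 = -49
|a| = sqrt(169+9) = 13.3417
|b| = sqrt(1+144) = 12.0416
cos(theta) = -49/(sqrt(178)*sqrt(145)) = -49/sqrt(25810) = -0.305002
theta = arccos(-49/sqrt(25810)) = 107.7583 degrees

a·b = -49, theta = 107.7583 deg


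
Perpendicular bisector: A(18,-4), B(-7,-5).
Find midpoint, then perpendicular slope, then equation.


Midpoint = (5.5, -4.5)
Slope of AB = dy/dx = -1/(-25) = 0.0400
Perp slope = -dx/dy = -25/1 = -25.0000
b = My - (perp slope)*Mx = -4.5 + (-25*5.5)/(-1) = -4.5 + 137.5000 = 133.0000

y = -25.0000x + 133.0000


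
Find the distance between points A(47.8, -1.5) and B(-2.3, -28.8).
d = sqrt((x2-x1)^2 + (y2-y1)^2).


dx = -2.3 - 47.8 = -50.1
dy = -28.8 + 1.5 = -27.3
d = sqrt(2510.01 + 745.29) = sqrt(3255.3) = 57.0552

57.0552


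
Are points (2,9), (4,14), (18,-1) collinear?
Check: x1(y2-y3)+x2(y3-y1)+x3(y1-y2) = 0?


2*(14+ 1) + 4*(-1-9) + 18*(9-14)
= 30 - 40 - 90 = -100

No, not collinear (determinant = -100)


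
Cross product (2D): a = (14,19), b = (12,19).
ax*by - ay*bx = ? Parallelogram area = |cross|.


cross = 14*19 - 19*12 = 266 - 228 = 38
Parallelogram area = |38| = 38

cross = 38, parallelogram area = 38


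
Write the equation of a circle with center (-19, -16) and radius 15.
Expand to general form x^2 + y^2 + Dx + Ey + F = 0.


(x+ 19)^2 + (y+ 16)^2 = 15^2
D = -2h = 38, E = -2k = 32
F = h^2+k^2-r^2 = 361+256-225 = 392

x^2 + y^2 + 38x + 32y + 392 = 0


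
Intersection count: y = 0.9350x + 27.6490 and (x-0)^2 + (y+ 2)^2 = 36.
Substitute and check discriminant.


Substitute y = 0.9350x + 27.6490: (x-0)^2 + (0.9350x+27.6490+ 2)^2 = 36
Expand to Ax^2 + Bx + C = 0, where b-k = 29.649
A = 1+m^2 = 1.874225
B = 2(m(b-k) - h) = 2(0.9350*29.649 - 0) = 55.44363
C = h^2 + (b-k)^2 - r^2 = 0 + 879.063201 - 36 = 843.063201
disc = B^2-4AC = 3073.9961 - 6320.3605 = -3246.3644
disc < 0

0 intersection points


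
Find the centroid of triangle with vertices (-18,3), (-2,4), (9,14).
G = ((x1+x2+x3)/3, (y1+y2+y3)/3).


Gx = (-18- 2+9)/3 = -11/3 = -3.6667
Gy = (3+4+14)/3 = 21/3 = 7.0000

G = (-3.6667, 7.0000)


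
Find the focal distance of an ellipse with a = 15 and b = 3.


c^2 = 15^2 - 3^2 = 225 - 9 = 216
c = sqrt(216) = 14.6969

c = 14.6969


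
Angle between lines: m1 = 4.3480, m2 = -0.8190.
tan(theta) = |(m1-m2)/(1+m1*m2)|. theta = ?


m1-m2 = 5.167
1+m1*m2 = -2.561012
tan(theta) = |5.167/(-2.561012)| = 2.017562
theta = arctan(|5.167/(-2.561012)|) = 63.6348 degrees (acute angle)

63.6348 degrees


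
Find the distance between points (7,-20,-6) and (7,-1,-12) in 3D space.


dx=0, dy=19, dz=-6
d = sqrt(0+361+36) = sqrt(397) = 19.9249

19.9249


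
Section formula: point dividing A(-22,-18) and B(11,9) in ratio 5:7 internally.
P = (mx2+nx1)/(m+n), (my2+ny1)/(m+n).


Px = (5*11 + 7*(-22))/12 = -99/12 = -8.2500
Py = (5*9 + 7*(-18))/12 = -81/12 = -6.7500

P = (-8.2500, -6.7500)


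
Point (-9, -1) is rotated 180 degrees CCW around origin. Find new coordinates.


cos(180) = -1, sin(180) = 0
x' = -9*(-1) + 1*0 = 9
y' = -9*0 - 1*(-1) = 1

(9, 1)


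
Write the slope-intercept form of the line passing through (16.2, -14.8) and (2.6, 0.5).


m = (15.3)/(-13.6) = -1.1250
b = y1 - m*x1 = -14.8 - (15.3*16.2)/(-13.6) = -14.8 + 18.2250 = 3.4250

y = -1.1250x + 3.4250


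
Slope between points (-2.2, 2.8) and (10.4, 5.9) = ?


dy = 5.9 - 2.8 = 3.1
dx = 10.4 + 2.2 = 12.6
m = 3.1/12.6 = 0.2460

m = 0.2460


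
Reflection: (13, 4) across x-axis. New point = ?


Reflection rule for x-axis: (x, -y)
(13, 4) -> (13, -4)

(13, -4)


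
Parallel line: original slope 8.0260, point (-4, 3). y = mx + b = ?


Parallel lines have equal slopes.
m2 = 8.0260
b2 = 3 - 8.0260*(-4) = 35.1040

y = 8.0260x + 35.1040


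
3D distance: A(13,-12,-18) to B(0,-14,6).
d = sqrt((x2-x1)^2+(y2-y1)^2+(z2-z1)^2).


dx=-13, dy=-2, dz=24
d = sqrt(169+4+576) = sqrt(749) = 27.3679

27.3679


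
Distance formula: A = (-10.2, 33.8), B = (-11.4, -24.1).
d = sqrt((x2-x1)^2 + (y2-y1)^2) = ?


dx = -11.4 + 10.2 = -1.2
dy = -24.1 - 33.8 = -57.9
d = sqrt(1.44 + 3352.41) = sqrt(3353.85) = 57.9124

57.9124


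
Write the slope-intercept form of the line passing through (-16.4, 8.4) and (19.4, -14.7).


m = (-23.1)/(35.8) = -0.6453
b = y1 - m*x1 = 8.4 - (-23.1*(-16.4))/(35.8) = 8.4 - 10.5821 = -2.1821

y = -0.6453x - 2.1821


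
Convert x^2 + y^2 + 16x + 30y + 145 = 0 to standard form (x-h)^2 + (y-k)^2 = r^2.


h = -D/2 = -16/2 = -8
k = -E/2 = -30/2 = -15
r^2 = h^2 + k^2 - F = 64 + 225 - 145 = 144
r = 12

Center (-8, -15), radius = 12


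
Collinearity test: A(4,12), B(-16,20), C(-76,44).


4*(20-44) - 16*(44-12) - 76*(12-20)
= -96 - 512 + 608 = 0

Yes, collinear (determinant = 0)


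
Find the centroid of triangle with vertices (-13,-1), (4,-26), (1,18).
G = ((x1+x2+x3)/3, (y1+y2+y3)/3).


Gx = (-13+4+1)/3 = -8/3 = -2.6667
Gy = (-1- 26+18)/3 = -9/3 = -3.0000

G = (-2.6667, -3.0000)


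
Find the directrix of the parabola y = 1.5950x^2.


a = 1.5950
1/(4a) = 0.1567
directrix: y = -0.1567 = -0.1567

y = -0.1567


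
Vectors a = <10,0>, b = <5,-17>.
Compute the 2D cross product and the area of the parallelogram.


cross = 10*(-17) - 0*5 = -170 - 0 = -170
Parallelogram area = |-170| = 170

cross = -170, parallelogram area = 170


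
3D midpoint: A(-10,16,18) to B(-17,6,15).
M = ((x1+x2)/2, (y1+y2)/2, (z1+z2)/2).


Mx = (-10- 17)/2 = -13.5000
My = (16+6)/2 = 11.0000
Mz = (18+15)/2 = 16.5000

M = (-13.5000, 11.0000, 16.5000)


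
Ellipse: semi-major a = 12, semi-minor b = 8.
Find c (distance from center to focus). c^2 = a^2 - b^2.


c^2 = 12^2 - 8^2 = 144 - 64 = 80
c = sqrt(80) = 8.9443

c = 8.9443


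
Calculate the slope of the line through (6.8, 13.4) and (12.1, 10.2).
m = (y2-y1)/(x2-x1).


dy = 10.2 - 13.4 = -3.2
dx = 12.1 - 6.8 = 5.3
m = -3.2/5.3 = -0.6038

m = -0.6038


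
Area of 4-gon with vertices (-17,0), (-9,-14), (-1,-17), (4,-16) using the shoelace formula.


sum(xi*y_{i+1}) = -17*(-14) - 9*(-17) - 1*(-16) + 4*0 = 407
sum(yi*x_{i+1}) = 0*(-9) - 14*(-1) - 17*4 - 16*(-17) = 218
Area = |407 - 218|/2 = 189/2 = 94.5000

94.5000 sq units


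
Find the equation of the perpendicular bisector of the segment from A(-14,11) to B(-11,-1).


Midpoint = (-12.5, 5)
Slope of AB = dy/dx = -12/3 = -4.0000
Perp slope = -dx/dy = 3/12 = 0.2500
b = My - (perp slope)*Mx = 5 + (3*(-12.5))/(-12) = 5 + 3.1250 = 8.1250

y = 0.2500x + 8.1250


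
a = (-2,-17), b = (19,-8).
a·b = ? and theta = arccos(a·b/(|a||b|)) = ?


a·b = -2*19 - 17*(-8) = -38 + 136 = 98
|a| = sqrt(4+289) = 17.1172
|b| = sqrt(361+64) = 20.6155
cos(theta) = 98/(sqrt(293)*sqrt(425)) = 98/sqrt(124525) = 0.277714
theta = arccos(98/sqrt(124525)) = 73.8762 degrees

a·b = 98, theta = 73.8762 deg


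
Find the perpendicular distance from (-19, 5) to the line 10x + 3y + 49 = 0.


|10*(-19) + 3*5 + 49| = |-126| = 126
sqrt(100 + 9) = sqrt(109) = 10.4403
d = 126/sqrt(109) = 12.0686

12.0686


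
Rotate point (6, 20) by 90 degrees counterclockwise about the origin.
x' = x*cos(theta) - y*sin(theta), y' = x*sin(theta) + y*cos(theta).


cos(90) = 0, sin(90) = 1
x' = 6*0 - 20*1 = -20
y' = 6*1 + 20*0 = 6

(-20, 6)


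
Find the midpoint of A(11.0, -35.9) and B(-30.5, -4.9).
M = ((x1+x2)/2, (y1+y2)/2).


Mx = (11.0 - 30.5)/2 = -19.5/2 = -9.7500
My = (-35.9 - 4.9)/2 = -40.8/2 = -20.4000

(-9.7500, -20.4000)


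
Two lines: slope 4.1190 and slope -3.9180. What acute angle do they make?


m1-m2 = 8.037
1+m1*m2 = -15.138242
tan(theta) = |8.037/(-15.138242)| = 0.530907
theta = arctan(|8.037/(-15.138242)|) = 27.9641 degrees (acute angle)

27.9641 degrees


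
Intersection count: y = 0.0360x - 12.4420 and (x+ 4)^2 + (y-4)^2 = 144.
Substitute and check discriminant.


Substitute y = 0.0360x - 12.4420: (x+ 4)^2 + (0.0360x- 12.4420-4)^2 = 144
Expand to Ax^2 + Bx + C = 0, where b-k = -16.442
A = 1+m^2 = 1.001296
B = 2(m(b-k) - h) = 2(0.0360*(-16.442) + 4) = 6.816176
C = h^2 + (b-k)^2 - r^2 = 16 + 270.339364 - 144 = 142.339364
disc = B^2-4AC = 46.4603 - 570.0953 = -523.6350
disc < 0

0 intersection points


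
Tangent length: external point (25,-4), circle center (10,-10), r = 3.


d = sqrt((25-10)^2 + (-4+ 10)^2) = sqrt(225+36) = 16.1555
L = sqrt(261.0000 - 9) = sqrt(252.0000) = 15.8745

15.8745


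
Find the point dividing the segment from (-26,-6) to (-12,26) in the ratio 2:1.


Px = (2*(-12) + 1*(-26))/3 = -50/3 = -16.6667
Py = (2*26 + 1*(-6))/3 = 46/3 = 15.3333

P = (-16.6667, 15.3333)


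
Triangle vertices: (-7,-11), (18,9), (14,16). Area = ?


-7*(9-16) = 49
18*(16+ 11) = 486
14*(-11-9) = -280
sum = 255
Area = |255|/2 = 127.5000

127.5000 sq units


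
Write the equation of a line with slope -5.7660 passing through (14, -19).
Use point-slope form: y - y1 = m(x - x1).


y + 19 = -5.7660(x - 14)
y = -5.7660x - 19 + 5.7660*14
y = -5.7660x + 61.7240

y = -5.7660x + 61.7240


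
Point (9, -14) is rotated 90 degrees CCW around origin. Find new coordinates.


cos(90) = 0, sin(90) = 1
x' = 9*0 + 14*1 = 14
y' = 9*1 - 14*0 = 9

(14, 9)


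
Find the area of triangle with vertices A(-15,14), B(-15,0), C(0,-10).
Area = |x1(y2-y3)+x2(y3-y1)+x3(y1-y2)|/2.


-15*(0+ 10) = -150
-15*(-10-14) = 360
0*(14-0) = 0
sum = 210
Area = |210|/2 = 105.0000

105.0000 sq units


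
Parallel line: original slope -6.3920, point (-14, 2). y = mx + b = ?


Parallel lines have equal slopes.
m2 = -6.3920
b2 = 2 + 6.3920*(-14) = -87.4880

y = -6.3920x - 87.4880


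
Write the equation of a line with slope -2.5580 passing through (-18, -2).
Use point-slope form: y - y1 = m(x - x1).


y + 2 = -2.5580(x + 18)
y = -2.5580x - 2 + 2.5580*(-18)
y = -2.5580x - 48.0440

y = -2.5580x - 48.0440


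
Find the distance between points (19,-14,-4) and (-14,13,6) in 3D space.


dx=-33, dy=27, dz=10
d = sqrt(1089+729+100) = sqrt(1918) = 43.7950

43.7950


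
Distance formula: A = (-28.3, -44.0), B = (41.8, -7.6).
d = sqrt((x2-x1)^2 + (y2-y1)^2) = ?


dx = 41.8 + 28.3 = 70.1
dy = -7.6 + 44.0 = 36.4
d = sqrt(4914.01 + 1324.96) = sqrt(6238.97) = 78.9872

78.9872


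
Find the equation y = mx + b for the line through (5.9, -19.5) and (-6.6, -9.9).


m = (9.6)/(-12.5) = -0.7680
b = y1 - m*x1 = -19.5 - (9.6*5.9)/(-12.5) = -19.5 + 4.5312 = -14.9688

y = -0.7680x - 14.9688


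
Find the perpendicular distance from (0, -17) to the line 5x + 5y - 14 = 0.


|5*0 + 5*(-17) - 14| = |-99| = 99
sqrt(25 + 25) = sqrt(50) = 7.0711
d = 99/sqrt(50) = 14.0007

14.0007


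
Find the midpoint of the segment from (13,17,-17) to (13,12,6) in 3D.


Mx = (13+13)/2 = 13.0000
My = (17+12)/2 = 14.5000
Mz = (-17+6)/2 = -5.5000

M = (13.0000, 14.5000, -5.5000)


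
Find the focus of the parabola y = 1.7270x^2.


a = 1.7270
4a = 6.9080
focus = (0, 1/6.9080) = (0, 0.1448)

Focus = (0, 0.1448)


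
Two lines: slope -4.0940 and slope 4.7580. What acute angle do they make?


m1-m2 = -8.852
1+m1*m2 = -18.479252
tan(theta) = |-8.852/(-18.479252)| = 0.479024
theta = arctan(|-8.852/(-18.479252)|) = 25.5955 degrees (acute angle)

25.5955 degrees


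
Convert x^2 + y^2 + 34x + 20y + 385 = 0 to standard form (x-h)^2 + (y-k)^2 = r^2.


h = -D/2 = -34/2 = -17
k = -E/2 = -20/2 = -10
r^2 = h^2 + k^2 - F = 289 + 100 - 385 = 4
r = 2

Center (-17, -10), radius = 2


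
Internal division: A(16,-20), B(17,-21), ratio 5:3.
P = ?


Px = (5*17 + 3*16)/8 = 133/8 = 16.6250
Py = (5*(-21) + 3*(-20))/8 = -165/8 = -20.6250

P = (16.6250, -20.6250)


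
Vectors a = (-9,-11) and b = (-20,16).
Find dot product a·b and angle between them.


a·b = -9*(-20) - 11*16 = 180 - 176 = 4
|a| = sqrt(81+121) = 14.2127
|b| = sqrt(400+256) = 25.6125
cos(theta) = 4/(sqrt(202)*sqrt(656)) = 4/sqrt(132512) = 0.010988
theta = arccos(4/sqrt(132512)) = 89.3704 degrees

a·b = 4, theta = 89.3704 deg


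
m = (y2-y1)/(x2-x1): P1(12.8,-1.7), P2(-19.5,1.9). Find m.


dy = 1.9 + 1.7 = 3.6
dx = -19.5 - 12.8 = -32.3
m = 3.6/(-32.3) = -0.1115

m = -0.1115


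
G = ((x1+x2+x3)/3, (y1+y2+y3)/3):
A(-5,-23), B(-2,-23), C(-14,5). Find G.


Gx = (-5- 2- 14)/3 = -21/3 = -7.0000
Gy = (-23- 23+5)/3 = -41/3 = -13.6667

G = (-7.0000, -13.6667)


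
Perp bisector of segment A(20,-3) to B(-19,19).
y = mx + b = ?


Midpoint = (0.5, 8)
Slope of AB = dy/dx = 22/(-39) = -0.5641
Perp slope = -dx/dy = 39/22 = 1.7727
b = My - (perp slope)*Mx = 8 + (-39*0.5)/22 = 8 - 0.8864 = 7.1136

y = 1.7727x + 7.1136


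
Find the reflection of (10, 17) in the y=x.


Reflection rule for y=x: (y, x)
(10, 17) -> (17, 10)

(17, 10)


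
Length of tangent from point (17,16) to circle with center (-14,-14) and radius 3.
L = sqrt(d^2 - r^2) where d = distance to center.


d = sqrt((17+ 14)^2 + (16+ 14)^2) = sqrt(961+900) = 43.1393
L = sqrt(1861.0000 - 9) = sqrt(1852.0000) = 43.0349

43.0349


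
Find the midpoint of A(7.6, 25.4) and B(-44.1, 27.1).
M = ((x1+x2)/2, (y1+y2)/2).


Mx = (7.6 - 44.1)/2 = -36.5/2 = -18.2500
My = (25.4 + 27.1)/2 = 52.5/2 = 26.2500

(-18.2500, 26.2500)


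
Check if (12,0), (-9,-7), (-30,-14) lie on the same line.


12*(-7+ 14) - 9*(-14-0) - 30*(0+ 7)
= 84 + 126 - 210 = 0

Yes, collinear (determinant = 0)


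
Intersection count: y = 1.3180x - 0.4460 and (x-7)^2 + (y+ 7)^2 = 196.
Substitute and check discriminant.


Substitute y = 1.3180x - 0.4460: (x-7)^2 + (1.3180x- 0.4460+ 7)^2 = 196
Expand to Ax^2 + Bx + C = 0, where b-k = 6.554
A = 1+m^2 = 2.737124
B = 2(m(b-k) - h) = 2(1.3180*6.554 - 7) = 3.276344
C = h^2 + (b-k)^2 - r^2 = 49 + 42.954916 - 196 = -104.045084
disc = B^2-4AC = 10.7344 + 1139.1372 = 1149.8716
disc > 0

2 intersection points


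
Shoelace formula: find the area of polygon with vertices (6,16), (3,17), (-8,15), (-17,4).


sum(xi*y_{i+1}) = 6*17 + 3*15 - 8*4 - 17*16 = -157
sum(yi*x_{i+1}) = 16*3 + 17*(-8) + 15*(-17) + 4*6 = -319
Area = |-157 + 319|/2 = 162/2 = 81.0000

81.0000 sq units


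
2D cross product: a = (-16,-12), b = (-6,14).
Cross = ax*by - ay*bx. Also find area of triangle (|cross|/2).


cross = -16*14 + 12*(-6) = -224 - 72 = -296
Triangle area = |-296|/2 = 296/2 = 148.0000

cross = -296, triangle area = 148.0000


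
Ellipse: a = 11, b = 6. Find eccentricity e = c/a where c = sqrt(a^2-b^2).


c = sqrt(121-36) = sqrt(85) = 9.2195
e = c/a = sqrt(85)/11 = 0.8381

e = 0.8381


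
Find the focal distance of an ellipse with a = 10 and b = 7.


c^2 = 10^2 - 7^2 = 100 - 49 = 51
c = sqrt(51) = 7.1414

c = 7.1414


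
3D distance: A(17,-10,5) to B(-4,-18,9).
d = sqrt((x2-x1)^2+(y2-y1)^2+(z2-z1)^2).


dx=-21, dy=-8, dz=4
d = sqrt(441+64+16) = sqrt(521) = 22.8254

22.8254


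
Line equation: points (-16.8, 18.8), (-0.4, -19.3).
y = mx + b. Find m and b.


m = (-38.1)/(16.4) = -2.3232
b = y1 - m*x1 = 18.8 - (-38.1*(-16.8))/(16.4) = 18.8 - 39.0293 = -20.2293

y = -2.3232x - 20.2293


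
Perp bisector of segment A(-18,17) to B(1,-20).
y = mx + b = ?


Midpoint = (-8.5, -1.5)
Slope of AB = dy/dx = -37/19 = -1.9474
Perp slope = -dx/dy = 19/37 = 0.5135
b = My - (perp slope)*Mx = -1.5 + (19*(-8.5))/(-37) = -1.5 + 4.3649 = 2.8649

y = 0.5135x + 2.8649


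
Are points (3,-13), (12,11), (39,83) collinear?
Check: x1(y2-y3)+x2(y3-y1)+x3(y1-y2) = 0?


3*(11-83) + 12*(83+ 13) + 39*(-13-11)
= -216 + 1152 - 936 = 0

Yes, collinear (determinant = 0)


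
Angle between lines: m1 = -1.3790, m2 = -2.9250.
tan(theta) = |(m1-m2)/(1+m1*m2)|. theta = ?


m1-m2 = 1.546
1+m1*m2 = 5.033575
tan(theta) = |1.546/5.033575| = 0.307138
theta = arctan(|1.546/5.033575|) = 17.0737 degrees (acute angle)

17.0737 degrees


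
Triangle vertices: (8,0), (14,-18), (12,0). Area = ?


8*(-18-0) = -144
14*(0-0) = 0
12*(0+ 18) = 216
sum = 72
Area = |72|/2 = 36.0000

36.0000 sq units


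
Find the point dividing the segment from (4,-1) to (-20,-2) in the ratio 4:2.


Px = (4*(-20) + 2*4)/6 = -72/6 = -12.0000
Py = (4*(-2) + 2*(-1))/6 = -10/6 = -1.6667

P = (-12.0000, -1.6667)


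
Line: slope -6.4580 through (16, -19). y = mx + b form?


y + 19 = -6.4580(x - 16)
y = -6.4580x - 19 + 6.4580*16
y = -6.4580x + 84.3280

y = -6.4580x + 84.3280


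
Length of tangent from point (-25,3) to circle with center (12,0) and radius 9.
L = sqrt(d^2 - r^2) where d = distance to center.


d = sqrt((-25-12)^2 + (3-0)^2) = sqrt(1369+9) = 37.1214
L = sqrt(1378.0000 - 81) = sqrt(1297.0000) = 36.0139

36.0139


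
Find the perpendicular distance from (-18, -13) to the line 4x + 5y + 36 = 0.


|4*(-18) + 5*(-13) + 36| = |-101| = 101
sqrt(16 + 25) = sqrt(41) = 6.4031
d = 101/sqrt(41) = 15.7735

15.7735


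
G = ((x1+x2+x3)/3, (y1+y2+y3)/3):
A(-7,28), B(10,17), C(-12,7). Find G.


Gx = (-7+10- 12)/3 = -9/3 = -3.0000
Gy = (28+17+7)/3 = 52/3 = 17.3333

G = (-3.0000, 17.3333)


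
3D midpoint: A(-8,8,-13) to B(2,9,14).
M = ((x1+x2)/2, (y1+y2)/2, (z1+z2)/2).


Mx = (-8+2)/2 = -3.0000
My = (8+9)/2 = 8.5000
Mz = (-13+14)/2 = 0.5000

M = (-3.0000, 8.5000, 0.5000)


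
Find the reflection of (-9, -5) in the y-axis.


Reflection rule for y-axis: (-x, y)
(-9, -5) -> (9, -5)

(9, -5)


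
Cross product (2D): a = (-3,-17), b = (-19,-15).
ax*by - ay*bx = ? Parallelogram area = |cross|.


cross = -3*(-15) + 17*(-19) = 45 - 323 = -278
Parallelogram area = |-278| = 278

cross = -278, parallelogram area = 278


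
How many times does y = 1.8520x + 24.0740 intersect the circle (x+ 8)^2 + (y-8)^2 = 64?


Substitute y = 1.8520x + 24.0740: (x+ 8)^2 + (1.8520x+24.0740-8)^2 = 64
Expand to Ax^2 + Bx + C = 0, where b-k = 16.074
A = 1+m^2 = 4.429904
B = 2(m(b-k) - h) = 2(1.8520*16.074 + 8) = 75.538096
C = h^2 + (b-k)^2 - r^2 = 64 + 258.373476 - 64 = 258.373476
disc = B^2-4AC = 5706.0039 - 4578.2788 = 1127.7251
disc > 0

2 intersection points


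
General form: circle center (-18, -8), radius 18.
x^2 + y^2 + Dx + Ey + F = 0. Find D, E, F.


(x+ 18)^2 + (y+ 8)^2 = 18^2
D = -2h = 36, E = -2k = 16
F = h^2+k^2-r^2 = 324+64-324 = 64

D = 36, E = 16, F = 64


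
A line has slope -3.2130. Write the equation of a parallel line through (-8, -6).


Parallel lines have equal slopes.
m2 = -3.2130
b2 = -6 + 3.2130*(-8) = -31.7040

y = -3.2130x - 31.7040


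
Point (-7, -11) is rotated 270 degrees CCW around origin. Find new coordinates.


cos(270) = 0, sin(270) = -1
x' = -7*0 + 11*(-1) = -11
y' = -7*(-1) - 11*0 = 7

(-11, 7)


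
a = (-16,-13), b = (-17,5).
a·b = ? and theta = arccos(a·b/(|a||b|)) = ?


a·b = -16*(-17) - 13*5 = 272 - 65 = 207
|a| = sqrt(256+169) = 20.6155
|b| = sqrt(289+25) = 17.7200
cos(theta) = 207/(sqrt(425)*sqrt(314)) = 207/sqrt(133450) = 0.566645
theta = arccos(207/sqrt(133450)) = 55.4834 degrees

a·b = 207, theta = 55.4834 deg


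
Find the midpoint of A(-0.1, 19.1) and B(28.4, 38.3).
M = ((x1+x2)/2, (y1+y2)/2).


Mx = (-0.1 + 28.4)/2 = 28.3/2 = 14.1500
My = (19.1 + 38.3)/2 = 57.4/2 = 28.7000

(14.1500, 28.7000)


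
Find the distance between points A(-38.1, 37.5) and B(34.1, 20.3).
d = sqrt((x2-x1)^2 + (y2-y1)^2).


dx = 34.1 + 38.1 = 72.2
dy = 20.3 - 37.5 = -17.2
d = sqrt(5212.84 + 295.84) = sqrt(5508.68) = 74.2205

74.2205


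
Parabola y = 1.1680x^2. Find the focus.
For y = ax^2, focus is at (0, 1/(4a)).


a = 1.1680
4a = 4.6720
focus = (0, 1/4.6720) = (0, 0.2140)

Focus = (0, 0.2140)


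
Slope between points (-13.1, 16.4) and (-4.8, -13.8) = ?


dy = -13.8 - 16.4 = -30.2
dx = -4.8 + 13.1 = 8.3
m = -30.2/8.3 = -3.6386

m = -3.6386


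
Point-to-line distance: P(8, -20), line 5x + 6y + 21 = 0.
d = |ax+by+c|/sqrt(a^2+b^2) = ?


|5*8 + 6*(-20) + 21| = |-59| = 59
sqrt(25 + 36) = sqrt(61) = 7.8102
d = 59/sqrt(61) = 7.5542

7.5542


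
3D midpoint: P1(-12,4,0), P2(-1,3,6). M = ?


Mx = (-12- 1)/2 = -6.5000
My = (4+3)/2 = 3.5000
Mz = (0+6)/2 = 3.0000

M = (-6.5000, 3.5000, 3.0000)


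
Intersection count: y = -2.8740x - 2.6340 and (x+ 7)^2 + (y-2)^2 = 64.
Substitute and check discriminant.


Substitute y = -2.8740x - 2.6340: (x+ 7)^2 + (-2.8740x- 2.6340-2)^2 = 64
Expand to Ax^2 + Bx + C = 0, where b-k = -4.634
A = 1+m^2 = 9.259876
B = 2(m(b-k) - h) = 2(-2.8740*(-4.634) + 7) = 40.636232
C = h^2 + (b-k)^2 - r^2 = 49 + 21.473956 - 64 = 6.473956
disc = B^2-4AC = 1651.3034 - 239.7921 = 1411.5113
disc > 0

2 intersection points


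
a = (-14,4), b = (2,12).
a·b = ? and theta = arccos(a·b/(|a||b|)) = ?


a·b = -14*2 + 4*12 = -28 + 48 = 20
|a| = sqrt(196+16) = 14.5602
|b| = sqrt(4+144) = 12.1655
cos(theta) = 20/(sqrt(212)*sqrt(148)) = 20/sqrt(31376) = 0.112910
theta = arccos(20/sqrt(31376)) = 83.5169 degrees

a·b = 20, theta = 83.5169 deg


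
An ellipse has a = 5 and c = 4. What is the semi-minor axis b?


b^2 = 5^2 - (4)^2 = 25 - 16 = 9
b = sqrt(9) = 3

b = 3


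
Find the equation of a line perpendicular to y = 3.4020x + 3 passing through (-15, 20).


Perpendicular slope = -1/m1 = -1/3.4020 = -0.2939
b2 = y0 - m2*x0 = 20 - 15/3.4020 = 20 - 4.4092 = 15.5908

y = -0.2939x + 15.5908


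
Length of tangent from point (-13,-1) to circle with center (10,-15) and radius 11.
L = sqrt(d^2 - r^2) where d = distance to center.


d = sqrt((-13-10)^2 + (-1+ 15)^2) = sqrt(529+196) = 26.9258
L = sqrt(725.0000 - 121) = sqrt(604.0000) = 24.5764

24.5764


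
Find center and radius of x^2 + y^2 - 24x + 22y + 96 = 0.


h = -D/2 = 24/2 = 12
k = -E/2 = -22/2 = -11
r^2 = h^2 + k^2 - F = 144 + 121 - 96 = 169
r = 13

Center (12, -11), radius = 13


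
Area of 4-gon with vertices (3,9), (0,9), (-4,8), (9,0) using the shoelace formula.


sum(xi*y_{i+1}) = 3*9 + 0*8 - 4*0 + 9*9 = 108
sum(yi*x_{i+1}) = 9*0 + 9*(-4) + 8*9 + 0*3 = 36
Area = |108 - 36|/2 = 72/2 = 36.0000

36.0000 sq units


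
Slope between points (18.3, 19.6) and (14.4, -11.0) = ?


dy = -11.0 - 19.6 = -30.6
dx = 14.4 - 18.3 = -3.9
m = -30.6/(-3.9) = 7.8462

m = 7.8462


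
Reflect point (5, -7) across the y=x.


Reflection rule for y=x: (y, x)
(5, -7) -> (-7, 5)

(-7, 5)


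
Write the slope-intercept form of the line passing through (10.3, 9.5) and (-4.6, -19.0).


m = (-28.5)/(-14.9) = 1.9128
b = y1 - m*x1 = 9.5 - (-28.5*10.3)/(-14.9) = 9.5 - 19.7013 = -10.2013

y = 1.9128x - 10.2013


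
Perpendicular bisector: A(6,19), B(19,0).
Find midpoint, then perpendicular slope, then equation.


Midpoint = (12.5, 9.5)
Slope of AB = dy/dx = -19/13 = -1.4615
Perp slope = -dx/dy = 13/19 = 0.6842
b = My - (perp slope)*Mx = 9.5 + (13*12.5)/(-19) = 9.5 - 8.5526 = 0.9474

y = 0.6842x + 0.9474


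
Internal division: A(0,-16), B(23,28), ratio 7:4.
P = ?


Px = (7*23 + 4*0)/11 = 161/11 = 14.6364
Py = (7*28 + 4*(-16))/11 = 132/11 = 12.0000

P = (14.6364, 12.0000)


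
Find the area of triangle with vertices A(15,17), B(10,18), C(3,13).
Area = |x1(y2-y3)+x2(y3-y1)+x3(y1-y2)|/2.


15*(18-13) = 75
10*(13-17) = -40
3*(17-18) = -3
sum = 32
Area = |32|/2 = 16.0000

16.0000 sq units


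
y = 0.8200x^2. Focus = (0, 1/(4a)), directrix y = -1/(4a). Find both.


a = 0.8200
1/(4a) = 0.3049
Focus = (0, 0.3049)
Directrix: y = -0.3049

Focus = (0, 0.3049), Directrix: y = -0.3049


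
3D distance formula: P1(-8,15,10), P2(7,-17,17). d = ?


dx=15, dy=-32, dz=7
d = sqrt(225+1024+49) = sqrt(1298) = 36.0278

36.0278


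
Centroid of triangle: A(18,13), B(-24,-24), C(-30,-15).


Gx = (18- 24- 30)/3 = -36/3 = -12.0000
Gy = (13- 24- 15)/3 = -26/3 = -8.6667

G = (-12.0000, -8.6667)


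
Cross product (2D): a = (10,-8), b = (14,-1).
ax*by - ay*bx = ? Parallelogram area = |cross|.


cross = 10*(-1) + 8*14 = -10 + 112 = 102
Parallelogram area = |102| = 102

cross = 102, parallelogram area = 102


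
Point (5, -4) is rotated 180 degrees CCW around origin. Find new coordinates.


cos(180) = -1, sin(180) = 0
x' = 5*(-1) + 4*0 = -5
y' = 5*0 - 4*(-1) = 4

(-5, 4)


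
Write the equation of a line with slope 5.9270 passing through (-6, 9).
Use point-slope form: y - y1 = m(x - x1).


y - 9 = 5.9270(x + 6)
y = 5.9270x + 9 - 5.9270*(-6)
y = 5.9270x + 44.5620

y = 5.9270x + 44.5620


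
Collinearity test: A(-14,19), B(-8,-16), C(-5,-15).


-14*(-16+ 15) - 8*(-15-19) - 5*(19+ 16)
= 14 + 272 - 175 = 111

No, not collinear (determinant = 111)


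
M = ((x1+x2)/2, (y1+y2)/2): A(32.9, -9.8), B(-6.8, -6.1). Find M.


Mx = (32.9 - 6.8)/2 = 26.1/2 = 13.0500
My = (-9.8 - 6.1)/2 = -15.9/2 = -7.9500

(13.0500, -7.9500)


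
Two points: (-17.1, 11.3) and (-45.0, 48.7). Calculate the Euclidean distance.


dx = -45.0 + 17.1 = -27.9
dy = 48.7 - 11.3 = 37.4
d = sqrt(778.41 + 1398.76) = sqrt(2177.17) = 46.6602

46.6602


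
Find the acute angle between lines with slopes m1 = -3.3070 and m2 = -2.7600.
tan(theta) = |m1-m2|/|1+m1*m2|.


m1-m2 = -0.547
1+m1*m2 = 10.12732
tan(theta) = |-0.547/10.12732| = 0.054012
theta = arctan(|-0.547/10.12732|) = 3.0917 degrees (acute angle)

3.0917 degrees


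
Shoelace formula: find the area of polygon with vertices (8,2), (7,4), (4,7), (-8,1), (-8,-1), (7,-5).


sum(xi*y_{i+1}) = 8*4 + 7*7 + 4*1 - 8*(-1) - 8*(-5) + 7*2 = 147
sum(yi*x_{i+1}) = 2*7 + 4*4 + 7*(-8) + 1*(-8) - 1*7 - 5*8 = -81
Area = |147 + 81|/2 = 228/2 = 114.0000

114.0000 sq units


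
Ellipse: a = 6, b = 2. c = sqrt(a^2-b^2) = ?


c^2 = 6^2 - 2^2 = 36 - 4 = 32
c = sqrt(32) = 5.6569

c = 5.6569


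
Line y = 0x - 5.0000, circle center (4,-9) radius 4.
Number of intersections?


Substitute y = 0x - 5.0000: (x-4)^2 + (0x- 5.0000+ 9)^2 = 16
Expand to Ax^2 + Bx + C = 0, where b-k = 4
A = 1+m^2 = 1
B = 2(m(b-k) - h) = 2(0*4 - 4) = -8
C = h^2 + (b-k)^2 - r^2 = 16 + 16 - 16 = 16
disc = B^2-4AC = 64.0000 - 64.0000 = 0
disc = 0

1 intersection point (tangent)


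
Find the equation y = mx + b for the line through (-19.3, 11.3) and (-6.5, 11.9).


m = (0.6)/(12.8) = 0.0469
b = y1 - m*x1 = 11.3 - (0.6*(-19.3))/(12.8) = 11.3 + 0.9047 = 12.2047

y = 0.0469x + 12.2047


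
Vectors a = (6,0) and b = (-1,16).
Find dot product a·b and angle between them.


a·b = 6*(-1) + 0*16 = -6 + 0 = -6
|a| = sqrt(36+0) = 6.0000
|b| = sqrt(1+256) = 16.0312
cos(theta) = -6/(sqrt(36)*sqrt(257)) = -6/sqrt(9252) = -0.062378
theta = arccos(-6/sqrt(9252)) = 93.5763 degrees

a·b = -6, theta = 93.5763 deg


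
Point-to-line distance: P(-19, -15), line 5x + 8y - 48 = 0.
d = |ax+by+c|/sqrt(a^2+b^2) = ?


|5*(-19) + 8*(-15) - 48| = |-263| = 263
sqrt(25 + 64) = sqrt(89) = 9.4340
d = 263/sqrt(89) = 27.8779

27.8779


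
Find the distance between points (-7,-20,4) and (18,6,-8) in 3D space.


dx=25, dy=26, dz=-12
d = sqrt(625+676+144) = sqrt(1445) = 38.0132

38.0132


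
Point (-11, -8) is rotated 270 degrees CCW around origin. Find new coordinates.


cos(270) = 0, sin(270) = -1
x' = -11*0 + 8*(-1) = -8
y' = -11*(-1) - 8*0 = 11

(-8, 11)


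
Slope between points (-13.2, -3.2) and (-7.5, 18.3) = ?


dy = 18.3 + 3.2 = 21.5
dx = -7.5 + 13.2 = 5.7
m = 21.5/5.7 = 3.7719

m = 3.7719


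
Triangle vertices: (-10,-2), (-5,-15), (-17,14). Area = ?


-10*(-15-14) = 290
-5*(14+ 2) = -80
-17*(-2+ 15) = -221
sum = -11
Area = |-11|/2 = 5.5000

5.5000 sq units


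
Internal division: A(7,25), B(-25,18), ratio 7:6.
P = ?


Px = (7*(-25) + 6*7)/13 = -133/13 = -10.2308
Py = (7*18 + 6*25)/13 = 276/13 = 21.2308

P = (-10.2308, 21.2308)


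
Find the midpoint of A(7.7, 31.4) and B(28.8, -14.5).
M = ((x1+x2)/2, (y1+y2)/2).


Mx = (7.7 + 28.8)/2 = 36.5/2 = 18.2500
My = (31.4 - 14.5)/2 = 16.9/2 = 8.4500

(18.2500, 8.4500)


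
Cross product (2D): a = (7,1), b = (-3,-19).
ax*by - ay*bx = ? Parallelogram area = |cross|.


cross = 7*(-19) - 1*(-3) = -133 + 3 = -130
Parallelogram area = |-130| = 130

cross = -130, parallelogram area = 130


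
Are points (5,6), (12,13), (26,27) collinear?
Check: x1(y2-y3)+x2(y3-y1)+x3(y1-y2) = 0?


5*(13-27) + 12*(27-6) + 26*(6-13)
= -70 + 252 - 182 = 0

Yes, collinear (determinant = 0)


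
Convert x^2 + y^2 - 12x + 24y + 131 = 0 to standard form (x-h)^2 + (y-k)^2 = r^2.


h = -D/2 = 12/2 = 6
k = -E/2 = -24/2 = -12
r^2 = h^2 + k^2 - F = 36 + 144 - 131 = 49
r = 7

Center (6, -12), radius = 7


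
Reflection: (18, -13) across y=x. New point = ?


Reflection rule for y=x: (y, x)
(18, -13) -> (-13, 18)

(-13, 18)


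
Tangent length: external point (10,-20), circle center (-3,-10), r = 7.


d = sqrt((10+ 3)^2 + (-20+ 10)^2) = sqrt(169+100) = 16.4012
L = sqrt(269.0000 - 49) = sqrt(220.0000) = 14.8324

14.8324


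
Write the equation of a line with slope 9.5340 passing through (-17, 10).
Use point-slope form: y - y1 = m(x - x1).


y - 10 = 9.5340(x + 17)
y = 9.5340x + 10 - 9.5340*(-17)
y = 9.5340x + 172.0780

y = 9.5340x + 172.0780


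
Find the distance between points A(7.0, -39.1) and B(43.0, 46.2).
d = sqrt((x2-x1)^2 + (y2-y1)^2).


dx = 43.0 - 7.0 = 36.0
dy = 46.2 + 39.1 = 85.3
d = sqrt(1296.0 + 7276.09) = sqrt(8572.09) = 92.5856

92.5856


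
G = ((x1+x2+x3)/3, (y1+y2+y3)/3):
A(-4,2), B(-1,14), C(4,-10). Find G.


Gx = (-4- 1+4)/3 = -1/3 = -0.3333
Gy = (2+14- 10)/3 = 6/3 = 2.0000

G = (-0.3333, 2.0000)


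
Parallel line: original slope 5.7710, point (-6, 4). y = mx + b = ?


Parallel lines have equal slopes.
m2 = 5.7710
b2 = 4 - 5.7710*(-6) = 38.6260

y = 5.7710x + 38.6260


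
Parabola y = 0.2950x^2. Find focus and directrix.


a = 0.2950
1/(4a) = 0.8475
Focus = (0, 0.8475)
Directrix: y = -0.8475

Focus = (0, 0.8475), Directrix: y = -0.8475


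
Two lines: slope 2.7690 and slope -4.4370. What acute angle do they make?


m1-m2 = 7.206
1+m1*m2 = -11.286053
tan(theta) = |7.206/(-11.286053)| = 0.638487
theta = arctan(|7.206/(-11.286053)|) = 32.5577 degrees (acute angle)

32.5577 degrees


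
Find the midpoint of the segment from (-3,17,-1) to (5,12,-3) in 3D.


Mx = (-3+5)/2 = 1.0000
My = (17+12)/2 = 14.5000
Mz = (-1- 3)/2 = -2.0000

M = (1.0000, 14.5000, -2.0000)


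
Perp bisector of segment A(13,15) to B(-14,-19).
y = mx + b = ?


Midpoint = (-0.5, -2)
Slope of AB = dy/dx = -34/(-27) = 1.2593
Perp slope = -dx/dy = -27/34 = -0.7941
b = My - (perp slope)*Mx = -2 + (-27*(-0.5))/(-34) = -2 - 0.3971 = -2.3971

y = -0.7941x - 2.3971


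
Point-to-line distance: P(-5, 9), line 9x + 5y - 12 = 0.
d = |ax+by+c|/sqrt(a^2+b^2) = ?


|9*(-5) + 5*9 - 12| = |-12| = 12
sqrt(81 + 25) = sqrt(106) = 10.2956
d = 12/sqrt(106) = 1.1655

1.1655


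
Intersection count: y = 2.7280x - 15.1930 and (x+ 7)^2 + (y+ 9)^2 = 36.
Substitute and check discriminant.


Substitute y = 2.7280x - 15.1930: (x+ 7)^2 + (2.7280x- 15.1930+ 9)^2 = 36
Expand to Ax^2 + Bx + C = 0, where b-k = -6.193
A = 1+m^2 = 8.441984
B = 2(m(b-k) - h) = 2(2.7280*(-6.193) + 7) = -19.789008
C = h^2 + (b-k)^2 - r^2 = 49 + 38.353249 - 36 = 51.353249
disc = B^2-4AC = 391.6048 - 1734.0932 = -1342.4884
disc < 0

0 intersection points


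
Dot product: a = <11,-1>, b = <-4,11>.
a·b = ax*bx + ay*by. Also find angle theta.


a·b = 11*(-4) - 1*11 = -44 - 11 = -55
|a| = sqrt(121+1) = 11.0454
|b| = sqrt(16+121) = 11.7047
cos(theta) = -55/(sqrt(122)*sqrt(137)) = -55/sqrt(16714) = -0.425424
theta = arccos(-55/sqrt(16714)) = 115.1775 degrees

a·b = -55, theta = 115.1775 deg


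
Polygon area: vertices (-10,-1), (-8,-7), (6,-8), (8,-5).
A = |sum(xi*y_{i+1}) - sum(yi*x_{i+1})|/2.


sum(xi*y_{i+1}) = -10*(-7) - 8*(-8) + 6*(-5) + 8*(-1) = 96
sum(yi*x_{i+1}) = -1*(-8) - 7*6 - 8*8 - 5*(-10) = -48
Area = |96 + 48|/2 = 144/2 = 72.0000

72.0000 sq units


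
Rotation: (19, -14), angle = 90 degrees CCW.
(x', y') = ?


cos(90) = 0, sin(90) = 1
x' = 19*0 + 14*1 = 14
y' = 19*1 - 14*0 = 19

(14, 19)


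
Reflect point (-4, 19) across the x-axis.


Reflection rule for x-axis: (x, -y)
(-4, 19) -> (-4, -19)

(-4, -19)


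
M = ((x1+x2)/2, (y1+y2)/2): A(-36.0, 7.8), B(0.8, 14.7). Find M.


Mx = (-36.0 + 0.8)/2 = -35.2/2 = -17.6000
My = (7.8 + 14.7)/2 = 22.5/2 = 11.2500

(-17.6000, 11.2500)


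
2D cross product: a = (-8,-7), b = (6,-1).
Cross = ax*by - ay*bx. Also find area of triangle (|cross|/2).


cross = -8*(-1) + 7*6 = 8 + 42 = 50
Triangle area = |50|/2 = 50/2 = 25.0000

cross = 50, triangle area = 25.0000


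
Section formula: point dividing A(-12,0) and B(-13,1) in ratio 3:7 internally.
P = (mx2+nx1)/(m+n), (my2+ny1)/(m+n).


Px = (3*(-13) + 7*(-12))/10 = -123/10 = -12.3000
Py = (3*1 + 7*0)/10 = 3/10 = 0.3000

P = (-12.3000, 0.3000)


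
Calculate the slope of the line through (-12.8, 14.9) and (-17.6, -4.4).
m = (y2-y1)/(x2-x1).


dy = -4.4 - 14.9 = -19.3
dx = -17.6 + 12.8 = -4.8
m = -19.3/(-4.8) = 4.0208

m = 4.0208


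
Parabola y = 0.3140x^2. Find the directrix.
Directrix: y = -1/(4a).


a = 0.3140
1/(4a) = 0.7962
directrix: y = -0.7962 = -0.7962

y = -0.7962


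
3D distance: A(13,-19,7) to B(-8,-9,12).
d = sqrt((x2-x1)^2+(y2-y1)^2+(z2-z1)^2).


dx=-21, dy=10, dz=5
d = sqrt(441+100+25) = sqrt(566) = 23.7908

23.7908


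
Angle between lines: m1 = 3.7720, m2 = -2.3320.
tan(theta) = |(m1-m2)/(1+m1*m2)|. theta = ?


m1-m2 = 6.104
1+m1*m2 = -7.796304
tan(theta) = |6.104/(-7.796304)| = 0.782935
theta = arctan(|6.104/(-7.796304)|) = 38.0586 degrees (acute angle)

38.0586 degrees


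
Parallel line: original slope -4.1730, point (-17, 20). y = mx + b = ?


Parallel lines have equal slopes.
m2 = -4.1730
b2 = 20 + 4.1730*(-17) = -50.9410

y = -4.1730x - 50.9410


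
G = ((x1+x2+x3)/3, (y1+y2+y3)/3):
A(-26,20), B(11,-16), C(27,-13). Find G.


Gx = (-26+11+27)/3 = 12/3 = 4.0000
Gy = (20- 16- 13)/3 = -9/3 = -3.0000

G = (4.0000, -3.0000)


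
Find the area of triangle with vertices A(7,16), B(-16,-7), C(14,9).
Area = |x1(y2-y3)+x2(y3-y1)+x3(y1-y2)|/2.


7*(-7-9) = -112
-16*(9-16) = 112
14*(16+ 7) = 322
sum = 322
Area = |322|/2 = 161.0000

161.0000 sq units


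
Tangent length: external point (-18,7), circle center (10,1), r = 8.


d = sqrt((-18-10)^2 + (7-1)^2) = sqrt(784+36) = 28.6356
L = sqrt(820.0000 - 64) = sqrt(756.0000) = 27.4955

27.4955


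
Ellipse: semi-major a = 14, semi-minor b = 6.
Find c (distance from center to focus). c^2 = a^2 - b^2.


c^2 = 14^2 - 6^2 = 196 - 36 = 160
c = sqrt(160) = 12.6491

c = 12.6491


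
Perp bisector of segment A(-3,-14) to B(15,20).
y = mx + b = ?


Midpoint = (6, 3)
Slope of AB = dy/dx = 34/18 = 1.8889
Perp slope = -dx/dy = -18/34 = -0.5294
b = My - (perp slope)*Mx = 3 + (18*6)/34 = 3 + 3.1765 = 6.1765

y = -0.5294x + 6.1765


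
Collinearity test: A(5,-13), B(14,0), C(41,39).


5*(0-39) + 14*(39+ 13) + 41*(-13-0)
= -195 + 728 - 533 = 0

Yes, collinear (determinant = 0)


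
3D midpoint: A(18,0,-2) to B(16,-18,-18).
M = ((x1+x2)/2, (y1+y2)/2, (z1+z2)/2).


Mx = (18+16)/2 = 17.0000
My = (0- 18)/2 = -9.0000
Mz = (-2- 18)/2 = -10.0000

M = (17.0000, -9.0000, -10.0000)


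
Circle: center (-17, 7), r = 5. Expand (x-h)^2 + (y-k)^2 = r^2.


(x+ 17)^2 + (y-7)^2 = 5^2
D = -2h = 34, E = -2k = -14
F = h^2+k^2-r^2 = 289+49-25 = 313

x^2 + y^2 + 34x - 14y + 313 = 0


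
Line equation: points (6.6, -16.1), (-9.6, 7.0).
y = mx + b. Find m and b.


m = (23.1)/(-16.2) = -1.4259
b = y1 - m*x1 = -16.1 - (23.1*6.6)/(-16.2) = -16.1 + 9.4111 = -6.6889

y = -1.4259x - 6.6889


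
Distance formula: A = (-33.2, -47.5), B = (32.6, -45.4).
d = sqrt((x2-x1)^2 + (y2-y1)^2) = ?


dx = 32.6 + 33.2 = 65.8
dy = -45.4 + 47.5 = 2.1
d = sqrt(4329.64 + 4.41) = sqrt(4334.05) = 65.8335

65.8335


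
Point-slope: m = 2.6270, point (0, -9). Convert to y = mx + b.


y + 9 = 2.6270(x - 0)
y = 2.6270x - 9 - 2.6270*0
y = 2.6270x - 9.0000

y = 2.6270x - 9.0000


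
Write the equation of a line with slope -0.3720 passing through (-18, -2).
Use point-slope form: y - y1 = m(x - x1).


y + 2 = -0.3720(x + 18)
y = -0.3720x - 2 + 0.3720*(-18)
y = -0.3720x - 8.6960

y = -0.3720x - 8.6960


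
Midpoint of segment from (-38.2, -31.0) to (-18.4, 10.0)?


Mx = (-38.2 - 18.4)/2 = -56.6/2 = -28.3000
My = (-31.0 + 10.0)/2 = -21.0/2 = -10.5000

(-28.3000, -10.5000)


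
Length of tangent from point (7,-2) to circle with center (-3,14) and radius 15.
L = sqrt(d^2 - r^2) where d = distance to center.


d = sqrt((7+ 3)^2 + (-2-14)^2) = sqrt(100+256) = 18.8680
L = sqrt(356.0000 - 225) = sqrt(131.0000) = 11.4455

11.4455


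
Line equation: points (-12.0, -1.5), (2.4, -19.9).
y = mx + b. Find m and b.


m = (-18.4)/(14.4) = -1.2778
b = y1 - m*x1 = -1.5 - (-18.4*(-12.0))/(14.4) = -1.5 - 15.3333 = -16.8333

y = -1.2778x - 16.8333


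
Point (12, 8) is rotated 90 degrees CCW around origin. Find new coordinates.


cos(90) = 0, sin(90) = 1
x' = 12*0 - 8*1 = -8
y' = 12*1 + 8*0 = 12

(-8, 12)


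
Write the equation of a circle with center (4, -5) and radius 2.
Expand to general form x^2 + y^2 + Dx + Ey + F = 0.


(x-4)^2 + (y+ 5)^2 = 2^2
D = -2h = -8, E = -2k = 10
F = h^2+k^2-r^2 = 16+25-4 = 37

x^2 + y^2 - 8x + 10y + 37 = 0


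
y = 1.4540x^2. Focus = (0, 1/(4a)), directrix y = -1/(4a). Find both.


a = 1.4540
1/(4a) = 0.1719
Focus = (0, 0.1719)
Directrix: y = -0.1719

Focus = (0, 0.1719), Directrix: y = -0.1719


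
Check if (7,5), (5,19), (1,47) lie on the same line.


7*(19-47) + 5*(47-5) + 1*(5-19)
= -196 + 210 - 14 = 0

Yes, collinear (determinant = 0)
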